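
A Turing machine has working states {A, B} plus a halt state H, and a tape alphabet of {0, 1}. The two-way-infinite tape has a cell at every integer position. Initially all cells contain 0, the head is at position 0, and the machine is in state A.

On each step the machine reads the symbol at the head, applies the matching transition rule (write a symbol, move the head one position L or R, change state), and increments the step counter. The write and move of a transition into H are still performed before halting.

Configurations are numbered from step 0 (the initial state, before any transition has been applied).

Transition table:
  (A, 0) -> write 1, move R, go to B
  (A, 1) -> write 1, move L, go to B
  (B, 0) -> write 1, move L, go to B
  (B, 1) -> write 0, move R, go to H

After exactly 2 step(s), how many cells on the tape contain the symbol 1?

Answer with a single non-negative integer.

Step 1: in state A at pos 0, read 0 -> (A,0)->write 1,move R,goto B. Now: state=B, head=1, tape[-1..2]=0100 (head:   ^)
Step 2: in state B at pos 1, read 0 -> (B,0)->write 1,move L,goto B. Now: state=B, head=0, tape[-1..2]=0110 (head:  ^)
Cells containing 1 after step 2: {0, 1} -> 2 cell(s)

Answer: 2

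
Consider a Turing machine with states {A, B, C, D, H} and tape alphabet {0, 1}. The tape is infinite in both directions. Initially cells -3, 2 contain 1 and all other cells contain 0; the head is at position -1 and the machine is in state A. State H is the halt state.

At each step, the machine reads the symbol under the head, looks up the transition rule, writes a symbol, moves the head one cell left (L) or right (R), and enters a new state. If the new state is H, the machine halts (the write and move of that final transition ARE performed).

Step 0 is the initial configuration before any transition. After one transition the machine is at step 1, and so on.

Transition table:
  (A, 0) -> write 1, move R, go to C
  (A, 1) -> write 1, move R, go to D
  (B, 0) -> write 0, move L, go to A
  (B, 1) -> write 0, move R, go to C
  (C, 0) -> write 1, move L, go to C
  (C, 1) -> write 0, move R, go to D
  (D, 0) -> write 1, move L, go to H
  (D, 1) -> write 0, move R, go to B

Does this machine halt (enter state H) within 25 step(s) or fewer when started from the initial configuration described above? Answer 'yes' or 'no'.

Answer: yes

Derivation:
Step 1: in state A at pos -1, read 0 -> (A,0)->write 1,move R,goto C. Now: state=C, head=0, tape[-4..3]=01010010 (head:     ^)
Step 2: in state C at pos 0, read 0 -> (C,0)->write 1,move L,goto C. Now: state=C, head=-1, tape[-4..3]=01011010 (head:    ^)
Step 3: in state C at pos -1, read 1 -> (C,1)->write 0,move R,goto D. Now: state=D, head=0, tape[-4..3]=01001010 (head:     ^)
Step 4: in state D at pos 0, read 1 -> (D,1)->write 0,move R,goto B. Now: state=B, head=1, tape[-4..3]=01000010 (head:      ^)
Step 5: in state B at pos 1, read 0 -> (B,0)->write 0,move L,goto A. Now: state=A, head=0, tape[-4..3]=01000010 (head:     ^)
Step 6: in state A at pos 0, read 0 -> (A,0)->write 1,move R,goto C. Now: state=C, head=1, tape[-4..3]=01001010 (head:      ^)
Step 7: in state C at pos 1, read 0 -> (C,0)->write 1,move L,goto C. Now: state=C, head=0, tape[-4..3]=01001110 (head:     ^)
Step 8: in state C at pos 0, read 1 -> (C,1)->write 0,move R,goto D. Now: state=D, head=1, tape[-4..3]=01000110 (head:      ^)
Step 9: in state D at pos 1, read 1 -> (D,1)->write 0,move R,goto B. Now: state=B, head=2, tape[-4..3]=01000010 (head:       ^)
Step 10: in state B at pos 2, read 1 -> (B,1)->write 0,move R,goto C. Now: state=C, head=3, tape[-4..4]=010000000 (head:        ^)
Step 11: in state C at pos 3, read 0 -> (C,0)->write 1,move L,goto C. Now: state=C, head=2, tape[-4..4]=010000010 (head:       ^)
Step 12: in state C at pos 2, read 0 -> (C,0)->write 1,move L,goto C. Now: state=C, head=1, tape[-4..4]=010000110 (head:      ^)
Step 13: in state C at pos 1, read 0 -> (C,0)->write 1,move L,goto C. Now: state=C, head=0, tape[-4..4]=010001110 (head:     ^)
Step 14: in state C at pos 0, read 0 -> (C,0)->write 1,move L,goto C. Now: state=C, head=-1, tape[-4..4]=010011110 (head:    ^)
Step 15: in state C at pos -1, read 0 -> (C,0)->write 1,move L,goto C. Now: state=C, head=-2, tape[-4..4]=010111110 (head:   ^)
Step 16: in state C at pos -2, read 0 -> (C,0)->write 1,move L,goto C. Now: state=C, head=-3, tape[-4..4]=011111110 (head:  ^)
Step 17: in state C at pos -3, read 1 -> (C,1)->write 0,move R,goto D. Now: state=D, head=-2, tape[-4..4]=001111110 (head:   ^)
Step 18: in state D at pos -2, read 1 -> (D,1)->write 0,move R,goto B. Now: state=B, head=-1, tape[-4..4]=000111110 (head:    ^)
Step 19: in state B at pos -1, read 1 -> (B,1)->write 0,move R,goto C. Now: state=C, head=0, tape[-4..4]=000011110 (head:     ^)
Step 20: in state C at pos 0, read 1 -> (C,1)->write 0,move R,goto D. Now: state=D, head=1, tape[-4..4]=000001110 (head:      ^)
Step 21: in state D at pos 1, read 1 -> (D,1)->write 0,move R,goto B. Now: state=B, head=2, tape[-4..4]=000000110 (head:       ^)
Step 22: in state B at pos 2, read 1 -> (B,1)->write 0,move R,goto C. Now: state=C, head=3, tape[-4..4]=000000010 (head:        ^)
Step 23: in state C at pos 3, read 1 -> (C,1)->write 0,move R,goto D. Now: state=D, head=4, tape[-4..5]=0000000000 (head:         ^)
Step 24: in state D at pos 4, read 0 -> (D,0)->write 1,move L,goto H. Now: state=H, head=3, tape[-4..5]=0000000010 (head:        ^)
State H reached at step 24; 24 <= 25 -> yes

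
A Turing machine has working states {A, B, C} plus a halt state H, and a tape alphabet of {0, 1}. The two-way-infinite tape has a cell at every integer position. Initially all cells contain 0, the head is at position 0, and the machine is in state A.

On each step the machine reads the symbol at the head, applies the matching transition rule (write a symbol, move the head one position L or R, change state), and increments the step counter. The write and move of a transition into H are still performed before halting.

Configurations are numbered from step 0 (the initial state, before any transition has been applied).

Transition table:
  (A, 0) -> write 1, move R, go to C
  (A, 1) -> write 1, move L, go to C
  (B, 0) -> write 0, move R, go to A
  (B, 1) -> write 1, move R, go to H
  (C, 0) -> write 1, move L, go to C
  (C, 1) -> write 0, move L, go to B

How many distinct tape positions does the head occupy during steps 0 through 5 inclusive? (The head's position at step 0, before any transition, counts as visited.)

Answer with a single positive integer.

Answer: 3

Derivation:
Step 1: in state A at pos 0, read 0 -> (A,0)->write 1,move R,goto C. Now: state=C, head=1, tape[-1..2]=0100 (head:   ^)
Step 2: in state C at pos 1, read 0 -> (C,0)->write 1,move L,goto C. Now: state=C, head=0, tape[-1..2]=0110 (head:  ^)
Step 3: in state C at pos 0, read 1 -> (C,1)->write 0,move L,goto B. Now: state=B, head=-1, tape[-2..2]=00010 (head:  ^)
Step 4: in state B at pos -1, read 0 -> (B,0)->write 0,move R,goto A. Now: state=A, head=0, tape[-2..2]=00010 (head:   ^)
Step 5: in state A at pos 0, read 0 -> (A,0)->write 1,move R,goto C. Now: state=C, head=1, tape[-2..2]=00110 (head:    ^)
Head positions at steps 0..5: starting at 0, distinct positions visited = {-1, 0, 1} -> 3 position(s)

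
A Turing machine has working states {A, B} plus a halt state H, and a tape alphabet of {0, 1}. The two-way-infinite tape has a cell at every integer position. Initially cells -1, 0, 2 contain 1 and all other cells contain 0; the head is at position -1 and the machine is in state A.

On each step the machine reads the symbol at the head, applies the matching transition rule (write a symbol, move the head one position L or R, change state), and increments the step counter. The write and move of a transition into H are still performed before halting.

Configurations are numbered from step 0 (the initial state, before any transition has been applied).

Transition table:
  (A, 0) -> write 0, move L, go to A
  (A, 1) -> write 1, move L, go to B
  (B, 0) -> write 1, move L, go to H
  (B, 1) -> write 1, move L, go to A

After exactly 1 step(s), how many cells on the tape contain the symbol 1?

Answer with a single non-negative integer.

Answer: 3

Derivation:
Step 1: in state A at pos -1, read 1 -> (A,1)->write 1,move L,goto B. Now: state=B, head=-2, tape[-3..3]=0011010 (head:  ^)
Cells containing 1 after step 1: {-1, 0, 2} -> 3 cell(s)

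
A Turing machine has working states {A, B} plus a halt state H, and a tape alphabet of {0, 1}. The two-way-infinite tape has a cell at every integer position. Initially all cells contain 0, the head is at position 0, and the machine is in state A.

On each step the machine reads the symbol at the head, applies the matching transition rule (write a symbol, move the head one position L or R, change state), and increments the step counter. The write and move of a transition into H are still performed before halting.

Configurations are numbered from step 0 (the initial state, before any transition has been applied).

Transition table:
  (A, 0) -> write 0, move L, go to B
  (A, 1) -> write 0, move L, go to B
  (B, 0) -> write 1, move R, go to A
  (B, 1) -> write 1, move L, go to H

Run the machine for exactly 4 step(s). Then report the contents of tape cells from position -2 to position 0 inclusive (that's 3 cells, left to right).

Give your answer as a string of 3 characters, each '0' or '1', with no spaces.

Step 1: in state A at pos 0, read 0 -> (A,0)->write 0,move L,goto B. Now: state=B, head=-1, tape[-2..1]=0000 (head:  ^)
Step 2: in state B at pos -1, read 0 -> (B,0)->write 1,move R,goto A. Now: state=A, head=0, tape[-2..1]=0100 (head:   ^)
Step 3: in state A at pos 0, read 0 -> (A,0)->write 0,move L,goto B. Now: state=B, head=-1, tape[-2..1]=0100 (head:  ^)
Step 4: in state B at pos -1, read 1 -> (B,1)->write 1,move L,goto H. Now: state=H, head=-2, tape[-3..1]=00100 (head:  ^)

Answer: 010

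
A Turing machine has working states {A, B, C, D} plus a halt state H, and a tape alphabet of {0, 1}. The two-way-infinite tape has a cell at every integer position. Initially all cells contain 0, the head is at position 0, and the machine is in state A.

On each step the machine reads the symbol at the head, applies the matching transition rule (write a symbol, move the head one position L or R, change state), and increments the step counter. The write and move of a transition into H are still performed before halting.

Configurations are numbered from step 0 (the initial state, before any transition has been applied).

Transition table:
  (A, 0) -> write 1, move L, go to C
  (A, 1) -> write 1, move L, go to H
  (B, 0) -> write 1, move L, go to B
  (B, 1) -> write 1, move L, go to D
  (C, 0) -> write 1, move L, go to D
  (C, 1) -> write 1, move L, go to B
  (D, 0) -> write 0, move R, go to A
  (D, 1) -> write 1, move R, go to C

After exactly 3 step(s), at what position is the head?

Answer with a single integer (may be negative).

Step 1: in state A at pos 0, read 0 -> (A,0)->write 1,move L,goto C. Now: state=C, head=-1, tape[-2..1]=0010 (head:  ^)
Step 2: in state C at pos -1, read 0 -> (C,0)->write 1,move L,goto D. Now: state=D, head=-2, tape[-3..1]=00110 (head:  ^)
Step 3: in state D at pos -2, read 0 -> (D,0)->write 0,move R,goto A. Now: state=A, head=-1, tape[-3..1]=00110 (head:   ^)

Answer: -1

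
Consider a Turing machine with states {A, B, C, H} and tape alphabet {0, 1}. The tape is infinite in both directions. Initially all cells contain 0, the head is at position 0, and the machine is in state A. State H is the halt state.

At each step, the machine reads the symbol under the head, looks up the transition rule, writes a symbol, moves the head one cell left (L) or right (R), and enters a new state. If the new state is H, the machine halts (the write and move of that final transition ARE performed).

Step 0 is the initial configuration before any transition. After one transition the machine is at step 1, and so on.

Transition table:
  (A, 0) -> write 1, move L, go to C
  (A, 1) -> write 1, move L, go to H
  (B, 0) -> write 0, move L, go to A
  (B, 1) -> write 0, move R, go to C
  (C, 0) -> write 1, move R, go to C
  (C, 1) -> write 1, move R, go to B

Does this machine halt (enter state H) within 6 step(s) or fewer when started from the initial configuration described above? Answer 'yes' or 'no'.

Step 1: in state A at pos 0, read 0 -> (A,0)->write 1,move L,goto C. Now: state=C, head=-1, tape[-2..1]=0010 (head:  ^)
Step 2: in state C at pos -1, read 0 -> (C,0)->write 1,move R,goto C. Now: state=C, head=0, tape[-2..1]=0110 (head:   ^)
Step 3: in state C at pos 0, read 1 -> (C,1)->write 1,move R,goto B. Now: state=B, head=1, tape[-2..2]=01100 (head:    ^)
Step 4: in state B at pos 1, read 0 -> (B,0)->write 0,move L,goto A. Now: state=A, head=0, tape[-2..2]=01100 (head:   ^)
Step 5: in state A at pos 0, read 1 -> (A,1)->write 1,move L,goto H. Now: state=H, head=-1, tape[-2..2]=01100 (head:  ^)
State H reached at step 5; 5 <= 6 -> yes

Answer: yes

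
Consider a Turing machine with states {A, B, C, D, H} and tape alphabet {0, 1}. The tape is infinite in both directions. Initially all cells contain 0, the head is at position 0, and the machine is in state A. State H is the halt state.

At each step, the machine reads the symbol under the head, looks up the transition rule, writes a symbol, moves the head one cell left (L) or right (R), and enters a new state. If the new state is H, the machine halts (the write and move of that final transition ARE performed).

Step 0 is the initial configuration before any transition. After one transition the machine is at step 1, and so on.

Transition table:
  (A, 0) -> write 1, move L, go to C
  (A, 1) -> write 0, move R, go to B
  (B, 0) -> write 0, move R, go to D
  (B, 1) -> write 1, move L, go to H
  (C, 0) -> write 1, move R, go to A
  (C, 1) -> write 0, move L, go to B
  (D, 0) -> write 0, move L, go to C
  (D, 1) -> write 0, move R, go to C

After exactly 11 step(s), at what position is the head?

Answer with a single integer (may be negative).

Answer: 1

Derivation:
Step 1: in state A at pos 0, read 0 -> (A,0)->write 1,move L,goto C. Now: state=C, head=-1, tape[-2..1]=0010 (head:  ^)
Step 2: in state C at pos -1, read 0 -> (C,0)->write 1,move R,goto A. Now: state=A, head=0, tape[-2..1]=0110 (head:   ^)
Step 3: in state A at pos 0, read 1 -> (A,1)->write 0,move R,goto B. Now: state=B, head=1, tape[-2..2]=01000 (head:    ^)
Step 4: in state B at pos 1, read 0 -> (B,0)->write 0,move R,goto D. Now: state=D, head=2, tape[-2..3]=010000 (head:     ^)
Step 5: in state D at pos 2, read 0 -> (D,0)->write 0,move L,goto C. Now: state=C, head=1, tape[-2..3]=010000 (head:    ^)
Step 6: in state C at pos 1, read 0 -> (C,0)->write 1,move R,goto A. Now: state=A, head=2, tape[-2..3]=010100 (head:     ^)
Step 7: in state A at pos 2, read 0 -> (A,0)->write 1,move L,goto C. Now: state=C, head=1, tape[-2..3]=010110 (head:    ^)
Step 8: in state C at pos 1, read 1 -> (C,1)->write 0,move L,goto B. Now: state=B, head=0, tape[-2..3]=010010 (head:   ^)
Step 9: in state B at pos 0, read 0 -> (B,0)->write 0,move R,goto D. Now: state=D, head=1, tape[-2..3]=010010 (head:    ^)
Step 10: in state D at pos 1, read 0 -> (D,0)->write 0,move L,goto C. Now: state=C, head=0, tape[-2..3]=010010 (head:   ^)
Step 11: in state C at pos 0, read 0 -> (C,0)->write 1,move R,goto A. Now: state=A, head=1, tape[-2..3]=011010 (head:    ^)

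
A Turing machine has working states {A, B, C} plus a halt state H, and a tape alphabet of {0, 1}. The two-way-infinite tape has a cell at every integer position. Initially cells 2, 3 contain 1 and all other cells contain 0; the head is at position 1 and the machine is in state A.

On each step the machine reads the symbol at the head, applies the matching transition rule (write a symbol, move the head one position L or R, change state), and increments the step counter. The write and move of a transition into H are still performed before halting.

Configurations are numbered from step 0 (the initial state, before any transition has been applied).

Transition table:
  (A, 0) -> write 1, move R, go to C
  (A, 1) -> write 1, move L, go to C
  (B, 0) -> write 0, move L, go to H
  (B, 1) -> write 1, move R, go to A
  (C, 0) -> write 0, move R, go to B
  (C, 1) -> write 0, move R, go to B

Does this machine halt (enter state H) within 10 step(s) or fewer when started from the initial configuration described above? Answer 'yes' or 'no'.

Step 1: in state A at pos 1, read 0 -> (A,0)->write 1,move R,goto C. Now: state=C, head=2, tape[0..4]=01110 (head:   ^)
Step 2: in state C at pos 2, read 1 -> (C,1)->write 0,move R,goto B. Now: state=B, head=3, tape[0..4]=01010 (head:    ^)
Step 3: in state B at pos 3, read 1 -> (B,1)->write 1,move R,goto A. Now: state=A, head=4, tape[0..5]=010100 (head:     ^)
Step 4: in state A at pos 4, read 0 -> (A,0)->write 1,move R,goto C. Now: state=C, head=5, tape[0..6]=0101100 (head:      ^)
Step 5: in state C at pos 5, read 0 -> (C,0)->write 0,move R,goto B. Now: state=B, head=6, tape[0..7]=01011000 (head:       ^)
Step 6: in state B at pos 6, read 0 -> (B,0)->write 0,move L,goto H. Now: state=H, head=5, tape[0..7]=01011000 (head:      ^)
State H reached at step 6; 6 <= 10 -> yes

Answer: yes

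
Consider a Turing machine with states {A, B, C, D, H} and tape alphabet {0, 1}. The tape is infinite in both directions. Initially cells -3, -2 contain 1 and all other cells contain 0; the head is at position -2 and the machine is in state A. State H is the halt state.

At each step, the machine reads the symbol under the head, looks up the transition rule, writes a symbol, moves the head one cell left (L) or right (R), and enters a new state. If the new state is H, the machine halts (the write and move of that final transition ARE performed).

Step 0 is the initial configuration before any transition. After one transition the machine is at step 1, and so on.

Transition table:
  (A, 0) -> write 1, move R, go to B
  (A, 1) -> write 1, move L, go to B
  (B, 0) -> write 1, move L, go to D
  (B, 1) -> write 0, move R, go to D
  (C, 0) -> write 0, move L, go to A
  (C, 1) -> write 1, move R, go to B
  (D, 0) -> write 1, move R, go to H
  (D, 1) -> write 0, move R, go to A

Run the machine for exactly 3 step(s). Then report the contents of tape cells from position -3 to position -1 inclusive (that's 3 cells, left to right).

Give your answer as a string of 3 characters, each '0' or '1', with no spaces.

Step 1: in state A at pos -2, read 1 -> (A,1)->write 1,move L,goto B. Now: state=B, head=-3, tape[-4..-1]=0110 (head:  ^)
Step 2: in state B at pos -3, read 1 -> (B,1)->write 0,move R,goto D. Now: state=D, head=-2, tape[-4..-1]=0010 (head:   ^)
Step 3: in state D at pos -2, read 1 -> (D,1)->write 0,move R,goto A. Now: state=A, head=-1, tape[-4..0]=00000 (head:    ^)

Answer: 000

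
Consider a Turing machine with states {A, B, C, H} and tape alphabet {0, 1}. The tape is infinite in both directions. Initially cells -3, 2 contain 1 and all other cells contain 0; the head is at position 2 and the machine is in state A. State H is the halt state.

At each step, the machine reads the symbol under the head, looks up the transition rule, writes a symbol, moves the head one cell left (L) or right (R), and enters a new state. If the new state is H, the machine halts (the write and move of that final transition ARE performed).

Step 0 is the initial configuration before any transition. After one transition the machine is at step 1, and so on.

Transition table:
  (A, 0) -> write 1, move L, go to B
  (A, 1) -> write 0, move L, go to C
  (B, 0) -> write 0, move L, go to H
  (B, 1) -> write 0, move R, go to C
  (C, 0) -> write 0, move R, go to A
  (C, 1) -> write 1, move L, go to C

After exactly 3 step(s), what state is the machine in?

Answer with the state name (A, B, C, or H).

Step 1: in state A at pos 2, read 1 -> (A,1)->write 0,move L,goto C. Now: state=C, head=1, tape[-4..3]=01000000 (head:      ^)
Step 2: in state C at pos 1, read 0 -> (C,0)->write 0,move R,goto A. Now: state=A, head=2, tape[-4..3]=01000000 (head:       ^)
Step 3: in state A at pos 2, read 0 -> (A,0)->write 1,move L,goto B. Now: state=B, head=1, tape[-4..3]=01000010 (head:      ^)

Answer: B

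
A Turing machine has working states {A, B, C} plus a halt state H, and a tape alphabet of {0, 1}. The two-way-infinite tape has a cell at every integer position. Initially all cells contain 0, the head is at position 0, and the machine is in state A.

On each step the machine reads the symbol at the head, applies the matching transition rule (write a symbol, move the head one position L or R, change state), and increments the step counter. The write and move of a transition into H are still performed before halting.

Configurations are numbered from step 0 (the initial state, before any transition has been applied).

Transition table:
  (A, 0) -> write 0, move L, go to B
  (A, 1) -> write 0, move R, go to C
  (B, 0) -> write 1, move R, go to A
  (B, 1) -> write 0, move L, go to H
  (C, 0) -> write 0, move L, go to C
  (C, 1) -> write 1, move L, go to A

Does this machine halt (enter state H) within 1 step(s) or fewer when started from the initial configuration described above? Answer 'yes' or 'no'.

Step 1: in state A at pos 0, read 0 -> (A,0)->write 0,move L,goto B. Now: state=B, head=-1, tape[-2..1]=0000 (head:  ^)
After 1 step(s): state = B (not H) -> not halted within 1 -> no

Answer: no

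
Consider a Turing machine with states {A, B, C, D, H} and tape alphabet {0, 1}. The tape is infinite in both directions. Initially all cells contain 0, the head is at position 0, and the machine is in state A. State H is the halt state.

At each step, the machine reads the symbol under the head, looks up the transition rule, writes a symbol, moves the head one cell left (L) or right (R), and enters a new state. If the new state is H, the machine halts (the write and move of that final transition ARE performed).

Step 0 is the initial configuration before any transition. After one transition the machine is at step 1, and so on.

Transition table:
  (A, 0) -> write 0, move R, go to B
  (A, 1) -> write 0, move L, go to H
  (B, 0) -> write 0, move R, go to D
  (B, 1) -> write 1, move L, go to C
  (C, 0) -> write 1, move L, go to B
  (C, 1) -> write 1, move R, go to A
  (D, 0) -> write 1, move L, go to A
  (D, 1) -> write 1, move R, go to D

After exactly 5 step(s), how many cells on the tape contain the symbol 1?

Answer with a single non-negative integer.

Answer: 1

Derivation:
Step 1: in state A at pos 0, read 0 -> (A,0)->write 0,move R,goto B. Now: state=B, head=1, tape[-1..2]=0000 (head:   ^)
Step 2: in state B at pos 1, read 0 -> (B,0)->write 0,move R,goto D. Now: state=D, head=2, tape[-1..3]=00000 (head:    ^)
Step 3: in state D at pos 2, read 0 -> (D,0)->write 1,move L,goto A. Now: state=A, head=1, tape[-1..3]=00010 (head:   ^)
Step 4: in state A at pos 1, read 0 -> (A,0)->write 0,move R,goto B. Now: state=B, head=2, tape[-1..3]=00010 (head:    ^)
Step 5: in state B at pos 2, read 1 -> (B,1)->write 1,move L,goto C. Now: state=C, head=1, tape[-1..3]=00010 (head:   ^)
Cells containing 1 after step 5: {2} -> 1 cell(s)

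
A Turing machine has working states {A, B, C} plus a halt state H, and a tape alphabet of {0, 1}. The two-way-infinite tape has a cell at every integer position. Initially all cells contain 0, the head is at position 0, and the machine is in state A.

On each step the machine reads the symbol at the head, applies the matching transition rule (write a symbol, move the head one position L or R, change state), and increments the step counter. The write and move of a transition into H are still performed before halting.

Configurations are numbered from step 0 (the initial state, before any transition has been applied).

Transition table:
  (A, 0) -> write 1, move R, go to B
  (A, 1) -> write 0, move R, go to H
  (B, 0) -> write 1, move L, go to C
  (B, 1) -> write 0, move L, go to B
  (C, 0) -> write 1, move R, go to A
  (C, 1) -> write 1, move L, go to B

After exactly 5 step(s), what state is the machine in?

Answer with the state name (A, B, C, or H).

Answer: A

Derivation:
Step 1: in state A at pos 0, read 0 -> (A,0)->write 1,move R,goto B. Now: state=B, head=1, tape[-1..2]=0100 (head:   ^)
Step 2: in state B at pos 1, read 0 -> (B,0)->write 1,move L,goto C. Now: state=C, head=0, tape[-1..2]=0110 (head:  ^)
Step 3: in state C at pos 0, read 1 -> (C,1)->write 1,move L,goto B. Now: state=B, head=-1, tape[-2..2]=00110 (head:  ^)
Step 4: in state B at pos -1, read 0 -> (B,0)->write 1,move L,goto C. Now: state=C, head=-2, tape[-3..2]=001110 (head:  ^)
Step 5: in state C at pos -2, read 0 -> (C,0)->write 1,move R,goto A. Now: state=A, head=-1, tape[-3..2]=011110 (head:   ^)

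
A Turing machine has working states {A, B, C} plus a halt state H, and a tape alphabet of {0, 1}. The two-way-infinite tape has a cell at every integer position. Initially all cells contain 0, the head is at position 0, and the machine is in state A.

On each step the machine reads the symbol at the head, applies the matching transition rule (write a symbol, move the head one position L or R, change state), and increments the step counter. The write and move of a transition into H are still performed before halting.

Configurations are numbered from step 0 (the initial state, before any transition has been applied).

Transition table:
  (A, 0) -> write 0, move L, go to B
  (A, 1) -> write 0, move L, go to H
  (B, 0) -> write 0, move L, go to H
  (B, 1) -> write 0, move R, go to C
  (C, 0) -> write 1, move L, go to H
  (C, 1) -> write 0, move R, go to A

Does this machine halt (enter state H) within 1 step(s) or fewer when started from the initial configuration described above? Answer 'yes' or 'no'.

Step 1: in state A at pos 0, read 0 -> (A,0)->write 0,move L,goto B. Now: state=B, head=-1, tape[-2..1]=0000 (head:  ^)
After 1 step(s): state = B (not H) -> not halted within 1 -> no

Answer: no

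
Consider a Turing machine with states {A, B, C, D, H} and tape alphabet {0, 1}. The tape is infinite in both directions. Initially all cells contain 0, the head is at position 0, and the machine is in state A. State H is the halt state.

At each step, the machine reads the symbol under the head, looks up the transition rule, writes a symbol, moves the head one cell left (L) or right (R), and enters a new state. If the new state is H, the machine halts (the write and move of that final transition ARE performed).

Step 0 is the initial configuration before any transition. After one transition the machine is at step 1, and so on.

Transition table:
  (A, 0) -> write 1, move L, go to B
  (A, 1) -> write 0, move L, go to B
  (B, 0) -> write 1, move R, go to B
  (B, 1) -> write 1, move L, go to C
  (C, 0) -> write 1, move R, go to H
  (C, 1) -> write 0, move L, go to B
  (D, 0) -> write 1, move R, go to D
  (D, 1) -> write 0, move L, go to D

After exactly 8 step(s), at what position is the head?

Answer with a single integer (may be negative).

Step 1: in state A at pos 0, read 0 -> (A,0)->write 1,move L,goto B. Now: state=B, head=-1, tape[-2..1]=0010 (head:  ^)
Step 2: in state B at pos -1, read 0 -> (B,0)->write 1,move R,goto B. Now: state=B, head=0, tape[-2..1]=0110 (head:   ^)
Step 3: in state B at pos 0, read 1 -> (B,1)->write 1,move L,goto C. Now: state=C, head=-1, tape[-2..1]=0110 (head:  ^)
Step 4: in state C at pos -1, read 1 -> (C,1)->write 0,move L,goto B. Now: state=B, head=-2, tape[-3..1]=00010 (head:  ^)
Step 5: in state B at pos -2, read 0 -> (B,0)->write 1,move R,goto B. Now: state=B, head=-1, tape[-3..1]=01010 (head:   ^)
Step 6: in state B at pos -1, read 0 -> (B,0)->write 1,move R,goto B. Now: state=B, head=0, tape[-3..1]=01110 (head:    ^)
Step 7: in state B at pos 0, read 1 -> (B,1)->write 1,move L,goto C. Now: state=C, head=-1, tape[-3..1]=01110 (head:   ^)
Step 8: in state C at pos -1, read 1 -> (C,1)->write 0,move L,goto B. Now: state=B, head=-2, tape[-3..1]=01010 (head:  ^)

Answer: -2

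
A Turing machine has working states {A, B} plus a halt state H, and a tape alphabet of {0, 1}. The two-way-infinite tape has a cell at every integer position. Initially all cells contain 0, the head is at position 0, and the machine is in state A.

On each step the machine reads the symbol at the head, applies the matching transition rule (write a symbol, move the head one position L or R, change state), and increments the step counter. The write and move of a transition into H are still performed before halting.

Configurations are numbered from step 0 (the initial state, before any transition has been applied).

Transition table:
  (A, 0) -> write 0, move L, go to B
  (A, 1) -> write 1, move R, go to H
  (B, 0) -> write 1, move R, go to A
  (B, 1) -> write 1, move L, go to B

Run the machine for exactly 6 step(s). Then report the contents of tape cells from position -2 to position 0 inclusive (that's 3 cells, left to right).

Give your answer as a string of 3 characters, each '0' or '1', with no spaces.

Answer: 110

Derivation:
Step 1: in state A at pos 0, read 0 -> (A,0)->write 0,move L,goto B. Now: state=B, head=-1, tape[-2..1]=0000 (head:  ^)
Step 2: in state B at pos -1, read 0 -> (B,0)->write 1,move R,goto A. Now: state=A, head=0, tape[-2..1]=0100 (head:   ^)
Step 3: in state A at pos 0, read 0 -> (A,0)->write 0,move L,goto B. Now: state=B, head=-1, tape[-2..1]=0100 (head:  ^)
Step 4: in state B at pos -1, read 1 -> (B,1)->write 1,move L,goto B. Now: state=B, head=-2, tape[-3..1]=00100 (head:  ^)
Step 5: in state B at pos -2, read 0 -> (B,0)->write 1,move R,goto A. Now: state=A, head=-1, tape[-3..1]=01100 (head:   ^)
Step 6: in state A at pos -1, read 1 -> (A,1)->write 1,move R,goto H. Now: state=H, head=0, tape[-3..1]=01100 (head:    ^)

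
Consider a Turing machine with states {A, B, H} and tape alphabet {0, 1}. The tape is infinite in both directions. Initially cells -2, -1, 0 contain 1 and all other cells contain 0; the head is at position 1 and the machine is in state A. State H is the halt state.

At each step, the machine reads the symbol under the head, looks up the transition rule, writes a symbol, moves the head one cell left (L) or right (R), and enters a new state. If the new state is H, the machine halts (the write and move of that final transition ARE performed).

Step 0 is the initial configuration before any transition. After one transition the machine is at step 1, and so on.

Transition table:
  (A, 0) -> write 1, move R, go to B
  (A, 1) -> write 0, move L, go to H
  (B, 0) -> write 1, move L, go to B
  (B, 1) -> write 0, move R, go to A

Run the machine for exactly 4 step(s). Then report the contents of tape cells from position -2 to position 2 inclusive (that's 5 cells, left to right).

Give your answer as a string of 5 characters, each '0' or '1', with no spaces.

Answer: 11100

Derivation:
Step 1: in state A at pos 1, read 0 -> (A,0)->write 1,move R,goto B. Now: state=B, head=2, tape[-3..3]=0111100 (head:      ^)
Step 2: in state B at pos 2, read 0 -> (B,0)->write 1,move L,goto B. Now: state=B, head=1, tape[-3..3]=0111110 (head:     ^)
Step 3: in state B at pos 1, read 1 -> (B,1)->write 0,move R,goto A. Now: state=A, head=2, tape[-3..3]=0111010 (head:      ^)
Step 4: in state A at pos 2, read 1 -> (A,1)->write 0,move L,goto H. Now: state=H, head=1, tape[-3..3]=0111000 (head:     ^)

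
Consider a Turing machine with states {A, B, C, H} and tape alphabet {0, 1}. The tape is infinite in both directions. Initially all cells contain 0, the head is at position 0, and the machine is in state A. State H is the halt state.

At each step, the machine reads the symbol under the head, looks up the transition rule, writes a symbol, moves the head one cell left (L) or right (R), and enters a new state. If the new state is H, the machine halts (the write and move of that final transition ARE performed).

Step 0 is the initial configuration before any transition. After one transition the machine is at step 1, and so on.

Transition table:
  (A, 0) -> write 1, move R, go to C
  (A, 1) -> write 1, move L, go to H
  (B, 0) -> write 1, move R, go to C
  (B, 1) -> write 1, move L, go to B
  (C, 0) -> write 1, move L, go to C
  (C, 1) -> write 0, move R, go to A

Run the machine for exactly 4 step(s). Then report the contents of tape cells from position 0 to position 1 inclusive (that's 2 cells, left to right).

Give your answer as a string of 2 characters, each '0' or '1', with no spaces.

Step 1: in state A at pos 0, read 0 -> (A,0)->write 1,move R,goto C. Now: state=C, head=1, tape[-1..2]=0100 (head:   ^)
Step 2: in state C at pos 1, read 0 -> (C,0)->write 1,move L,goto C. Now: state=C, head=0, tape[-1..2]=0110 (head:  ^)
Step 3: in state C at pos 0, read 1 -> (C,1)->write 0,move R,goto A. Now: state=A, head=1, tape[-1..2]=0010 (head:   ^)
Step 4: in state A at pos 1, read 1 -> (A,1)->write 1,move L,goto H. Now: state=H, head=0, tape[-1..2]=0010 (head:  ^)

Answer: 01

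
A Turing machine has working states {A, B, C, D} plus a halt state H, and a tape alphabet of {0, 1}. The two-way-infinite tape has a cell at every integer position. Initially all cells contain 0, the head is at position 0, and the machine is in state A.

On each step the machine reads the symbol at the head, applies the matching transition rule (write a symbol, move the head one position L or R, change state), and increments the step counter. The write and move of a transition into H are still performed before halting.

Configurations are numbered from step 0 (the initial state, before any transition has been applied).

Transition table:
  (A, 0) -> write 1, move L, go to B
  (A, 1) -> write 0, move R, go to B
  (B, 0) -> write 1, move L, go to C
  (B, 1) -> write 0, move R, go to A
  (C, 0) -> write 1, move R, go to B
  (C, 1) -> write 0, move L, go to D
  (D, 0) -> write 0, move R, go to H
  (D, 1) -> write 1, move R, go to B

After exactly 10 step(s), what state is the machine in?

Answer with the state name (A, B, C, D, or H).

Answer: C

Derivation:
Step 1: in state A at pos 0, read 0 -> (A,0)->write 1,move L,goto B. Now: state=B, head=-1, tape[-2..1]=0010 (head:  ^)
Step 2: in state B at pos -1, read 0 -> (B,0)->write 1,move L,goto C. Now: state=C, head=-2, tape[-3..1]=00110 (head:  ^)
Step 3: in state C at pos -2, read 0 -> (C,0)->write 1,move R,goto B. Now: state=B, head=-1, tape[-3..1]=01110 (head:   ^)
Step 4: in state B at pos -1, read 1 -> (B,1)->write 0,move R,goto A. Now: state=A, head=0, tape[-3..1]=01010 (head:    ^)
Step 5: in state A at pos 0, read 1 -> (A,1)->write 0,move R,goto B. Now: state=B, head=1, tape[-3..2]=010000 (head:     ^)
Step 6: in state B at pos 1, read 0 -> (B,0)->write 1,move L,goto C. Now: state=C, head=0, tape[-3..2]=010010 (head:    ^)
Step 7: in state C at pos 0, read 0 -> (C,0)->write 1,move R,goto B. Now: state=B, head=1, tape[-3..2]=010110 (head:     ^)
Step 8: in state B at pos 1, read 1 -> (B,1)->write 0,move R,goto A. Now: state=A, head=2, tape[-3..3]=0101000 (head:      ^)
Step 9: in state A at pos 2, read 0 -> (A,0)->write 1,move L,goto B. Now: state=B, head=1, tape[-3..3]=0101010 (head:     ^)
Step 10: in state B at pos 1, read 0 -> (B,0)->write 1,move L,goto C. Now: state=C, head=0, tape[-3..3]=0101110 (head:    ^)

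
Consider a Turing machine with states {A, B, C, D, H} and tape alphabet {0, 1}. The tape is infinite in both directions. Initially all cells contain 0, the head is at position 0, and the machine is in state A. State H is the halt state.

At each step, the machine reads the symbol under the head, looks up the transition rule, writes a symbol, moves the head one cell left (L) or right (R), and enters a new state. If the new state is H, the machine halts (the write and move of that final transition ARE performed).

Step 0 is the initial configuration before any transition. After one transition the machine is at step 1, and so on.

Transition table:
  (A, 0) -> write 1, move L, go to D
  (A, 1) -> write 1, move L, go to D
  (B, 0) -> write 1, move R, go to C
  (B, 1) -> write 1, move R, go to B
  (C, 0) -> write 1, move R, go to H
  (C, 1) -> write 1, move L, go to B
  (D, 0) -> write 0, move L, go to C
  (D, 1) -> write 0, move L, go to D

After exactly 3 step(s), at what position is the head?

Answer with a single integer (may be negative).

Answer: -1

Derivation:
Step 1: in state A at pos 0, read 0 -> (A,0)->write 1,move L,goto D. Now: state=D, head=-1, tape[-2..1]=0010 (head:  ^)
Step 2: in state D at pos -1, read 0 -> (D,0)->write 0,move L,goto C. Now: state=C, head=-2, tape[-3..1]=00010 (head:  ^)
Step 3: in state C at pos -2, read 0 -> (C,0)->write 1,move R,goto H. Now: state=H, head=-1, tape[-3..1]=01010 (head:   ^)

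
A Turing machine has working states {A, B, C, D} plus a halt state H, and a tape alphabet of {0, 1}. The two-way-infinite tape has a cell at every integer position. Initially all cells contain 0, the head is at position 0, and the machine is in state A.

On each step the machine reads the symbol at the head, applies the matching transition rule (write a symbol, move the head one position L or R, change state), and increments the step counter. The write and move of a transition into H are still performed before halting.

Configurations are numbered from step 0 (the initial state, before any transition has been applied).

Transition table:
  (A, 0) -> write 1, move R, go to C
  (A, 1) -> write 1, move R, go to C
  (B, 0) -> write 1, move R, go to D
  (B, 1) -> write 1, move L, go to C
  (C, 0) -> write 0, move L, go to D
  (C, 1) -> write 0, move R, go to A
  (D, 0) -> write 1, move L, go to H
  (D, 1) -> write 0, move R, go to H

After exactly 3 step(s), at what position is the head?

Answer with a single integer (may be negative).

Step 1: in state A at pos 0, read 0 -> (A,0)->write 1,move R,goto C. Now: state=C, head=1, tape[-1..2]=0100 (head:   ^)
Step 2: in state C at pos 1, read 0 -> (C,0)->write 0,move L,goto D. Now: state=D, head=0, tape[-1..2]=0100 (head:  ^)
Step 3: in state D at pos 0, read 1 -> (D,1)->write 0,move R,goto H. Now: state=H, head=1, tape[-1..2]=0000 (head:   ^)

Answer: 1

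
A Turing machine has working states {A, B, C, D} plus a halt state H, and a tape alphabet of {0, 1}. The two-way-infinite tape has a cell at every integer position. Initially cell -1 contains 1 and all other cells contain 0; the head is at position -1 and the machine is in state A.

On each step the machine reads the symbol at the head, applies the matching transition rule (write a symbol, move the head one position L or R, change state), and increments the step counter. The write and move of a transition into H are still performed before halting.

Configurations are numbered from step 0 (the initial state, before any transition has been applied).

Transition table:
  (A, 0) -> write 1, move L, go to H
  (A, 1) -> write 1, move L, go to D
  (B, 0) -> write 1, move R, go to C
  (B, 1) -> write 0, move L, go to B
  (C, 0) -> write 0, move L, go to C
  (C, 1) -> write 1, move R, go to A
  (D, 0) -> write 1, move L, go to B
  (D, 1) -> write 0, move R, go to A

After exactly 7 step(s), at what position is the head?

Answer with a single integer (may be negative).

Step 1: in state A at pos -1, read 1 -> (A,1)->write 1,move L,goto D. Now: state=D, head=-2, tape[-3..0]=0010 (head:  ^)
Step 2: in state D at pos -2, read 0 -> (D,0)->write 1,move L,goto B. Now: state=B, head=-3, tape[-4..0]=00110 (head:  ^)
Step 3: in state B at pos -3, read 0 -> (B,0)->write 1,move R,goto C. Now: state=C, head=-2, tape[-4..0]=01110 (head:   ^)
Step 4: in state C at pos -2, read 1 -> (C,1)->write 1,move R,goto A. Now: state=A, head=-1, tape[-4..0]=01110 (head:    ^)
Step 5: in state A at pos -1, read 1 -> (A,1)->write 1,move L,goto D. Now: state=D, head=-2, tape[-4..0]=01110 (head:   ^)
Step 6: in state D at pos -2, read 1 -> (D,1)->write 0,move R,goto A. Now: state=A, head=-1, tape[-4..0]=01010 (head:    ^)
Step 7: in state A at pos -1, read 1 -> (A,1)->write 1,move L,goto D. Now: state=D, head=-2, tape[-4..0]=01010 (head:   ^)

Answer: -2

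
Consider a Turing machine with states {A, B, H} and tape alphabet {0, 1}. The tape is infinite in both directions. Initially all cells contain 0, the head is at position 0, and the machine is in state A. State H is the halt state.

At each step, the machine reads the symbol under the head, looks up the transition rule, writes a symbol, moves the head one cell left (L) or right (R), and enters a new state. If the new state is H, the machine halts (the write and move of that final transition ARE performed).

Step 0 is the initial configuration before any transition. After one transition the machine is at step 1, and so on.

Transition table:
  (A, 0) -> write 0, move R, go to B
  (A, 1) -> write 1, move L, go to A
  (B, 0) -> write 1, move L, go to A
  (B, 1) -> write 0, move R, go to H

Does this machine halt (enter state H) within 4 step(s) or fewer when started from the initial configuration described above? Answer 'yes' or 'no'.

Step 1: in state A at pos 0, read 0 -> (A,0)->write 0,move R,goto B. Now: state=B, head=1, tape[-1..2]=0000 (head:   ^)
Step 2: in state B at pos 1, read 0 -> (B,0)->write 1,move L,goto A. Now: state=A, head=0, tape[-1..2]=0010 (head:  ^)
Step 3: in state A at pos 0, read 0 -> (A,0)->write 0,move R,goto B. Now: state=B, head=1, tape[-1..2]=0010 (head:   ^)
Step 4: in state B at pos 1, read 1 -> (B,1)->write 0,move R,goto H. Now: state=H, head=2, tape[-1..3]=00000 (head:    ^)
State H reached at step 4; 4 <= 4 -> yes

Answer: yes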